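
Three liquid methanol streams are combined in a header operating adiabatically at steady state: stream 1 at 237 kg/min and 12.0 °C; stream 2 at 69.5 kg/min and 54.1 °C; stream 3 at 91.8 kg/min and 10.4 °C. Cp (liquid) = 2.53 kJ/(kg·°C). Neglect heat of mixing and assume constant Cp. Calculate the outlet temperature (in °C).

Adiabatic, steady state ⇒ Σ ṁᵢCp,ᵢ(T_out − Tᵢ) = 0
Σ ṁᵢCp,ᵢTᵢ = 237×2.53×12.0 + 69.5×2.53×54.1 + 91.8×2.53×10.4 = 19123
Σ ṁᵢCp,ᵢ = 237×2.53 + 69.5×2.53 + 91.8×2.53 = 1007.7
T_out = 19123 / 1007.7 = 18.977 °C

T_out = 19.0 °C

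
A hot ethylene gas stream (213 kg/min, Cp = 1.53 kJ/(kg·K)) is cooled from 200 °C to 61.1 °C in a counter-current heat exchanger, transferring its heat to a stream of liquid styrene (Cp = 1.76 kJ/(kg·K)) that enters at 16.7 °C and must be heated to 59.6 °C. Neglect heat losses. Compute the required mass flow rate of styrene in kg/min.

ṁ_c = 600 kg/min

Heat released by hot stream: Q = 213 × 1.53 × (200 − 61.1) = 45266 kJ/min
Energy balance on cold side (adiabatic exchanger): Q = ṁ_c·Cp_c·(T_c,out − T_c,in)
ṁ_c = 45266 / [1.76 × (59.6 − 16.7)] = 599.52 kg/min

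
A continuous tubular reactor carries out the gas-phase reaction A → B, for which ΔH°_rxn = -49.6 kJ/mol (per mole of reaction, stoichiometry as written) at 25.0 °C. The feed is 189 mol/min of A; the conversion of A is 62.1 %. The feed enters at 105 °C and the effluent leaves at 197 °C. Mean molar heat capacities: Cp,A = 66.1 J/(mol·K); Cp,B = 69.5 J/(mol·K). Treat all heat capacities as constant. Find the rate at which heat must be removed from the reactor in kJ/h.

Extent of reaction ξ = 0.621 × 189 = 117.37 mol/min
Reaction term: ξ·ΔH°_rxn = 117.37 × -49.6 = -5821.5 kJ/min
Sensible, feed 105→25 °C: -999.43 kJ/min
Outlet flows (mol/min): A 71.631, B 117.37
Sensible, products 25→197 °C: 2217.4 kJ/min
Q = ΔH = -4603.5 kJ/min = -76.725 kW
Heat removed = 276210 kJ/h

Q_out = 276000 kJ/h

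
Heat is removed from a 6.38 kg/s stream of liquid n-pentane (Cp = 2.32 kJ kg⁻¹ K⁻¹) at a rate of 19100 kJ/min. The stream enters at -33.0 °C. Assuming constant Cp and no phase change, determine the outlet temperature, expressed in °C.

T_out = -54.5 °C

Q = 19100 kJ/min = 318.33 kJ/s
ΔT = Q/(ṁ·Cp) = 318.33/(6.38×2.32) = 21.507 K
T_out = -33.0 − 21.507 = -54.507 °C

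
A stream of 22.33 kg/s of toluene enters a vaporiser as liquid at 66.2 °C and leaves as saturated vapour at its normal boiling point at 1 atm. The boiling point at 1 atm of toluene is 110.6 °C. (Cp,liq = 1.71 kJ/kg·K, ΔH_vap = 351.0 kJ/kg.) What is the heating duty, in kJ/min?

liquid 66.2→110.6 °C: 75.924 kJ/kg
vaporisation at 110.6 °C: 351 kJ/kg
Δh = 75.924 + 351 = 426.92 kJ/kg
Q = ṁ·Δh = 22.33 kg/s × 426.92 kJ/kg = 9533.2 kJ/s
|Q| = 9533.2 kW = 571990 kJ/min

Q = 572000 kJ/min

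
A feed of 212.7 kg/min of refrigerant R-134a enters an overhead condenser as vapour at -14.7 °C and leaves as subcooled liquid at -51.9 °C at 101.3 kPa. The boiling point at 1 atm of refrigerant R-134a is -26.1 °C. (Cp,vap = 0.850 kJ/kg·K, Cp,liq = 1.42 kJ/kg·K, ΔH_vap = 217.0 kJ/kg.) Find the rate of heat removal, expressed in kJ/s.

Q_c = 933 kJ/s

vapour -14.7→-26.1 °C: -9.69 kJ/kg
condensation at -26.1 °C: -217 kJ/kg
liquid -26.1→-51.9 °C: -36.636 kJ/kg
Δh = -9.69 + -217 + -36.636 = -263.33 kJ/kg
Q = ṁ·Δh = 212.7 kg/min × -263.33 kJ/kg = -56009 kJ/min
|Q| = 933.49 kW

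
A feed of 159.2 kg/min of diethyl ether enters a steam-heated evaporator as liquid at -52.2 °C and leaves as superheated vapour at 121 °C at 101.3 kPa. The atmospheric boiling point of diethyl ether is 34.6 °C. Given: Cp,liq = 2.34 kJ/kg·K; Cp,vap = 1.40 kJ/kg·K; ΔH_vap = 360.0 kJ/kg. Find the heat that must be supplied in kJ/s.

Q = 1820 kJ/s

liquid -52.2→34.6 °C: 203.11 kJ/kg
vaporisation at 34.6 °C: 360 kJ/kg
vapour 34.6→121 °C: 120.96 kJ/kg
Δh = 203.11 + 360 + 120.96 = 684.07 kJ/kg
Q = ṁ·Δh = 159.2 kg/min × 684.07 kJ/kg = 108900 kJ/min
|Q| = 1815.1 kW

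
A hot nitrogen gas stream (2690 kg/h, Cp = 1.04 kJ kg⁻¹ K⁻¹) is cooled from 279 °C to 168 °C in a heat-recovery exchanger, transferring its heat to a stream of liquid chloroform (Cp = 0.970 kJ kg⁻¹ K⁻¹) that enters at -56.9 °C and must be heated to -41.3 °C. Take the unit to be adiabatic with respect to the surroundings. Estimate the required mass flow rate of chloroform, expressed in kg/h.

ṁ_c = 20500 kg/h

Heat released by hot stream: Q = 2690 × 1.04 × (279 − 168) = 310530 kJ/h
Energy balance on cold side (adiabatic exchanger): Q = ṁ_c·Cp_c·(T_c,out − T_c,in)
ṁ_c = 310530 / [0.970 × (-41.3 − -56.9)] = 20522 kg/h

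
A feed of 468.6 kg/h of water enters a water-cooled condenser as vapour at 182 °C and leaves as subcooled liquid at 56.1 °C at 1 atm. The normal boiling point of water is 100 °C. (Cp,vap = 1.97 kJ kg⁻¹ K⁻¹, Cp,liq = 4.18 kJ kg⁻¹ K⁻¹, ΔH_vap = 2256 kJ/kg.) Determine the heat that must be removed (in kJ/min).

Q_c = 20300 kJ/min

vapour 182→100 °C: -161.54 kJ/kg
condensation at 100 °C: -2256 kJ/kg
liquid 100→56.1 °C: -183.5 kJ/kg
Δh = -161.54 + -2256 + -183.5 = -2601 kJ/kg
Q = ṁ·Δh = 468.6 kg/h × -2601 kJ/kg = -1.2188e+06 kJ/h
|Q| = 338.57 kW = 20314 kJ/min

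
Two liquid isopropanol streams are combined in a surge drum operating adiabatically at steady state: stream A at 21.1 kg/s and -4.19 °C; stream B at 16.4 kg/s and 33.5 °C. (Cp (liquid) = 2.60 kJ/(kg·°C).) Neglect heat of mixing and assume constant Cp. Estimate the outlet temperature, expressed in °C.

Energy balance with Q = 0: Σ ṁᵢCp,ᵢ(T_out − Tᵢ) = 0
T_out = Σ ṁᵢCp,ᵢTᵢ / Σ ṁᵢCp,ᵢ
      = 1198.6 / 97.5 = 12.293 °C

T_out = 12.3 °C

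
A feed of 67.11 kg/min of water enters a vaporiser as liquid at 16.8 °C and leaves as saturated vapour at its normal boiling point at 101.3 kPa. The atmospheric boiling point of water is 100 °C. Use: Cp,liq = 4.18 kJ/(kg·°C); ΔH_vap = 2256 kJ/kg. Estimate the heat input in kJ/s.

Q = 2910 kJ/s

liquid 16.8→100 °C: 347.78 kJ/kg
vaporisation at 100 °C: 2256 kJ/kg
Δh = 347.78 + 2256 = 2603.8 kJ/kg
Q = ṁ·Δh = 67.11 kg/min × 2603.8 kJ/kg = 174740 kJ/min
|Q| = 2912.3 kW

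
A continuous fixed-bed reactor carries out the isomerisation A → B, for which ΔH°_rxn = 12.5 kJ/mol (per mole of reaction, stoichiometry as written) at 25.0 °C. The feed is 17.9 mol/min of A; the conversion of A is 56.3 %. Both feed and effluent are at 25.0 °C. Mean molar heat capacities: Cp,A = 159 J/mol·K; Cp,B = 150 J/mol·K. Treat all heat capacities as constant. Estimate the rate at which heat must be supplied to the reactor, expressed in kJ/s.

Extent of reaction ξ = 0.563 × 17.9 = 10.078 mol/min
Reaction term: ξ·ΔH°_rxn = 10.078 × 12.5 = 125.97 kJ/min
Q = ΔH = 125.97 kJ/min = 2.0995 kW
Heat supplied = 2.0995 kJ/s

Q_in = 2.10 kJ/s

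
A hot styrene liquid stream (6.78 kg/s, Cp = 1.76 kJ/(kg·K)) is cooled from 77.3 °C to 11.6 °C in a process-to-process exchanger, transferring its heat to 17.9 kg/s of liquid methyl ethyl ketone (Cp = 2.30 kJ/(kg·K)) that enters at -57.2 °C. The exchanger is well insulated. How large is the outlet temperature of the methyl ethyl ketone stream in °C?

T_c,out = -38.2 °C

Heat released by hot stream: Q = 6.78 × 1.76 × (77.3 − 11.6) = 783.98 kJ/s
Energy balance on cold side (adiabatic exchanger): Q = ṁ_c·Cp_c·(T_c,out − T_c,in)
T_c,out = -57.2 + 783.98/(17.9 × 2.30) = -38.157 °C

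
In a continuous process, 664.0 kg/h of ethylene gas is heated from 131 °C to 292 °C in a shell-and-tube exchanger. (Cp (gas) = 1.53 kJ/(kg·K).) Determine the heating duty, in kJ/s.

Q = ṁ·Cp·ΔT = 664.0 × 1.53 × (292 − 131) = 163560 kJ/h
Converting: 163560 / 3600 s = 45.434 kW

Q = 45.4 kJ/s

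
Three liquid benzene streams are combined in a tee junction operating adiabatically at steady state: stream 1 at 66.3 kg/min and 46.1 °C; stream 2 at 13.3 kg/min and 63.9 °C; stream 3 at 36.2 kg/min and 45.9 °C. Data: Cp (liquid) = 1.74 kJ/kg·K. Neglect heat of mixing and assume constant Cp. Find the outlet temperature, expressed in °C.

T_out = 48.1 °C

No heat crosses the boundary, so H_out = H_in.
T_out = Σ ṁᵢCp,ᵢTᵢ / Σ ṁᵢCp,ᵢ
      = 9688.1 / 201.49 = 48.082 °C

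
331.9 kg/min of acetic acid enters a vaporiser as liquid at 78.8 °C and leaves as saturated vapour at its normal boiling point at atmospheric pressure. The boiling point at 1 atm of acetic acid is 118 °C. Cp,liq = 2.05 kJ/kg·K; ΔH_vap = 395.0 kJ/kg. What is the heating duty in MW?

liquid 78.8→118 °C: 80.36 kJ/kg
vaporisation at 118 °C: 395 kJ/kg
Δh = 80.36 + 395 = 475.36 kJ/kg
Q = ṁ·Δh = 331.9 kg/min × 475.36 kJ/kg = 157770 kJ/min
|Q| = 2629.5 kW = 2.6295 MW

Q = 2.63 MW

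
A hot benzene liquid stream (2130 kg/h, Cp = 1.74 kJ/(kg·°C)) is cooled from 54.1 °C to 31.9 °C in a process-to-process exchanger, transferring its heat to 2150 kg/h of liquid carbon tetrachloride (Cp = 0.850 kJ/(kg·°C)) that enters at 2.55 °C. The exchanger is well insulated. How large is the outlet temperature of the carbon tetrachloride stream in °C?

Heat released by hot stream: Q = 2130 × 1.74 × (54.1 − 31.9) = 82278 kJ/h
Energy balance on cold side (adiabatic exchanger): Q = ṁ_c·Cp_c·(T_c,out − T_c,in)
T_c,out = 2.55 + 82278/(2150 × 0.850) = 47.572 °C

T_c,out = 47.6 °C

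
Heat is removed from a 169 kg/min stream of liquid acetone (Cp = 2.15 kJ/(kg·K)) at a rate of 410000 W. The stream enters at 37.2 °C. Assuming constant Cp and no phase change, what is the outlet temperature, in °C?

T_out = -30.5 °C

Q = 410000 W = 24600 kJ/min
ΔT = Q/(ṁ·Cp) = 24600/(169×2.15) = 67.703 K
T_out = 37.2 − 67.703 = -30.503 °C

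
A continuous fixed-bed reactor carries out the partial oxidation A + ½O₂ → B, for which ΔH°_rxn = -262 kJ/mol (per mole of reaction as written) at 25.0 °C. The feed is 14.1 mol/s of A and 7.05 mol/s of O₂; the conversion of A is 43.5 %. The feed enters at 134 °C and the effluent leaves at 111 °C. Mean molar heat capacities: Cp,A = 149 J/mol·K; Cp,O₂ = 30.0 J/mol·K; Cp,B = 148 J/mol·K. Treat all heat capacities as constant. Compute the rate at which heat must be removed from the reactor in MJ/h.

Extent of reaction ξ = 0.435 × 14.1 = 6.1335 mol/s
Reaction term: ξ·ΔH°_rxn = 6.1335 × -262 = -1607 kJ/s
Sensible, feed 134→25 °C: -252.05 kJ/s
Outlet flows (mol/s): A 7.9665, O₂ 3.9832, B 6.1335
Sensible, products 25→111 °C: 190.43 kJ/s
Q = ΔH = -1668.6 kJ/s = -1668.6 kW
Heat removed = 6007 MJ/h

Q_out = 6010 MJ/h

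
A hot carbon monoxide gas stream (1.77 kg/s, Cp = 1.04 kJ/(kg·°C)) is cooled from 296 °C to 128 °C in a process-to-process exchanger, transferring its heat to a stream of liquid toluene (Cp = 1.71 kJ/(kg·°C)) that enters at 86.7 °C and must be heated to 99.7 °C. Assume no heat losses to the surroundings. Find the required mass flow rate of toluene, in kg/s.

Heat released by hot stream: Q = 1.77 × 1.04 × (296 − 128) = 309.25 kJ/s
Energy balance on cold side (adiabatic exchanger): Q = ṁ_c·Cp_c·(T_c,out − T_c,in)
ṁ_c = 309.25 / [1.71 × (99.7 − 86.7)] = 13.912 kg/s

ṁ_c = 13.9 kg/s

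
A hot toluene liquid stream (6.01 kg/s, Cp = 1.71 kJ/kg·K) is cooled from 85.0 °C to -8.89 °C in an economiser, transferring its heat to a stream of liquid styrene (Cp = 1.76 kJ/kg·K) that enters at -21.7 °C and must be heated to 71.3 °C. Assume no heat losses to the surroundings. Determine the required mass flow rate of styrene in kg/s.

Heat released by hot stream: Q = 6.01 × 1.71 × (85.0 − -8.89) = 964.92 kJ/s
Energy balance on cold side (adiabatic exchanger): Q = ṁ_c·Cp_c·(T_c,out − T_c,in)
ṁ_c = 964.92 / [1.76 × (71.3 − -21.7)] = 5.8951 kg/s

ṁ_c = 5.90 kg/s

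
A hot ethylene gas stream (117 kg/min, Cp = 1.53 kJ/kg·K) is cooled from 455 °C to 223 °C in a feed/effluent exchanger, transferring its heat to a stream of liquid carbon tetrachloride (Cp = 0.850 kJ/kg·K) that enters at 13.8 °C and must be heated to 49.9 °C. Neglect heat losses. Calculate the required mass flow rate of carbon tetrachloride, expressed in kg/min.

ṁ_c = 1350 kg/min

Heat released by hot stream: Q = 117 × 1.53 × (455 − 223) = 41530 kJ/min
Energy balance on cold side (adiabatic exchanger): Q = ṁ_c·Cp_c·(T_c,out − T_c,in)
ṁ_c = 41530 / [0.850 × (49.9 − 13.8)] = 1353.4 kg/min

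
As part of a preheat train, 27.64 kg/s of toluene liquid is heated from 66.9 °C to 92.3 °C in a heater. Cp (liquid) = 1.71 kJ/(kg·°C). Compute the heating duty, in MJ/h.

Q = ṁ·Cp·ΔT = 27.64 × 1.71 × (92.3 − 66.9) = 1200.5 kJ/s
Heating duty = 4321.9 MJ/h

Q = 4320 MJ/h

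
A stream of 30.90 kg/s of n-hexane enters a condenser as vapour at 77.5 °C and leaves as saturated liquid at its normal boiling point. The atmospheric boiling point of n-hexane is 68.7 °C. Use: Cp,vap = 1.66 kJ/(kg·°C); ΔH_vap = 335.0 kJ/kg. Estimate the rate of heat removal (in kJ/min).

vapour 77.5→68.7 °C: -14.608 kJ/kg
condensation at 68.7 °C: -335 kJ/kg
Δh = -14.608 + -335 = -349.61 kJ/kg
Q = ṁ·Δh = 30.90 kg/s × -349.61 kJ/kg = -10803 kJ/s
|Q| = 10803 kW = 648170 kJ/min

Q_c = 648000 kJ/min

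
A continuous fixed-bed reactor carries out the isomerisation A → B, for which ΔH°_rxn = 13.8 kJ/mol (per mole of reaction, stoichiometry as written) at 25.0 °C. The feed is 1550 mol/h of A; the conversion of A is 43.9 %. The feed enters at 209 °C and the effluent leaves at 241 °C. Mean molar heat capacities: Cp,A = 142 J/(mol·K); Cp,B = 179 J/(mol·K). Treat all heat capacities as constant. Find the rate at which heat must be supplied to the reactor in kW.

Q_in = 6.08 kW

Extent of reaction ξ = 0.439 × 1550 = 680.45 mol/h
Reaction term: ξ·ΔH°_rxn = 680.45 × 13.8 = 9390.2 kJ/h
Sensible, feed 209→25 °C: -40498 kJ/h
Outlet flows (mol/h): A 869.55, B 680.45
Sensible, products 25→241 °C: 52980 kJ/h
Q = ΔH = 21872 kJ/h = 6.0754 kW
Heat supplied = 6.0754 kW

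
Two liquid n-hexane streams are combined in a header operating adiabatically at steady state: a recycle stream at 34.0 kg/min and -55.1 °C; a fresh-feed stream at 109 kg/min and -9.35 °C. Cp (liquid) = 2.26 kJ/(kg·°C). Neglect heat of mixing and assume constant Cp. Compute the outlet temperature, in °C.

T_out = -20.2 °C

Adiabatic, steady state ⇒ Σ ṁᵢCp,ᵢ(T_out − Tᵢ) = 0
Σ ṁᵢCp,ᵢTᵢ = 34.0×2.26×-55.1 + 109×2.26×-9.35 = -6537.2
Σ ṁᵢCp,ᵢ = 34.0×2.26 + 109×2.26 = 323.18
T_out = -6537.2 / 323.18 = -20.228 °C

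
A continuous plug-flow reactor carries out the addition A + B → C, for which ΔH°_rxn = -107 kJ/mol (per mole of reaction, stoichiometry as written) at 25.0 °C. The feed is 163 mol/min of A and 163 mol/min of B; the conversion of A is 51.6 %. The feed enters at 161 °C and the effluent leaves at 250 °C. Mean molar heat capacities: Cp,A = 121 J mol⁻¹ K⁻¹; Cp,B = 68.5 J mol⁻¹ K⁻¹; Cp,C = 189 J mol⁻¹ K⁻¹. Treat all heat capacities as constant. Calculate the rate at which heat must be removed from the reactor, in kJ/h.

Extent of reaction ξ = 0.516 × 163 = 84.108 mol/min
Reaction term: ξ·ΔH°_rxn = 84.108 × -107 = -8999.6 kJ/min
Sensible, feed 161→25 °C: -4200.8 kJ/min
Outlet flows (mol/min): A 78.892, B 78.892, C 84.108
Sensible, products 25→250 °C: 6940.5 kJ/min
Q = ΔH = -6259.9 kJ/min = -104.33 kW
Heat removed = 375600 kJ/h

Q_out = 376000 kJ/h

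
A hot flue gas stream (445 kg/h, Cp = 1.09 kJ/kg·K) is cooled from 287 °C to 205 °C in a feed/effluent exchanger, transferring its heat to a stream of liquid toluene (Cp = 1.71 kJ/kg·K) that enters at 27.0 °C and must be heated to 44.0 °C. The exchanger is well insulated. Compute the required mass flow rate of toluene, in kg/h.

Heat released by hot stream: Q = 445 × 1.09 × (287 − 205) = 39774 kJ/h
Energy balance on cold side (adiabatic exchanger): Q = ṁ_c·Cp_c·(T_c,out − T_c,in)
ṁ_c = 39774 / [1.71 × (44.0 − 27.0)] = 1368.2 kg/h

ṁ_c = 1370 kg/h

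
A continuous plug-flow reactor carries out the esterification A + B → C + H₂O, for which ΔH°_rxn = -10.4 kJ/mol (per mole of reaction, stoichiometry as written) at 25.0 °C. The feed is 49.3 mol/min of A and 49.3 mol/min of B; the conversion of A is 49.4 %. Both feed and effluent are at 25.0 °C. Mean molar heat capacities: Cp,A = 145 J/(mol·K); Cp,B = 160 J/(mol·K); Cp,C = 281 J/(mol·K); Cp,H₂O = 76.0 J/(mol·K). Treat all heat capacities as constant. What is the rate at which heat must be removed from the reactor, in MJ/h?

Extent of reaction ξ = 0.494 × 49.3 = 24.354 mol/min
Reaction term: ξ·ΔH°_rxn = 24.354 × -10.4 = -253.28 kJ/min
Q = ΔH = -253.28 kJ/min = -4.2214 kW
Heat removed = 15.197 MJ/h

Q_out = 15.2 MJ/h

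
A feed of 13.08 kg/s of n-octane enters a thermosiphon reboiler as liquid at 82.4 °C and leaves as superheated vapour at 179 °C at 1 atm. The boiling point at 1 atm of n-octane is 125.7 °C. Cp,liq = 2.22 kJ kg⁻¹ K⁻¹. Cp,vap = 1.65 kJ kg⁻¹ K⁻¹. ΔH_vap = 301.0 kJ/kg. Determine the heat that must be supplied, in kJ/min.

Q = 381000 kJ/min

liquid 82.4→125.7 °C: 96.126 kJ/kg
vaporisation at 125.7 °C: 301 kJ/kg
vapour 125.7→179 °C: 87.945 kJ/kg
Δh = 96.126 + 301 + 87.945 = 485.07 kJ/kg
Q = ṁ·Δh = 13.08 kg/s × 485.07 kJ/kg = 6344.7 kJ/s
|Q| = 6344.7 kW = 380680 kJ/min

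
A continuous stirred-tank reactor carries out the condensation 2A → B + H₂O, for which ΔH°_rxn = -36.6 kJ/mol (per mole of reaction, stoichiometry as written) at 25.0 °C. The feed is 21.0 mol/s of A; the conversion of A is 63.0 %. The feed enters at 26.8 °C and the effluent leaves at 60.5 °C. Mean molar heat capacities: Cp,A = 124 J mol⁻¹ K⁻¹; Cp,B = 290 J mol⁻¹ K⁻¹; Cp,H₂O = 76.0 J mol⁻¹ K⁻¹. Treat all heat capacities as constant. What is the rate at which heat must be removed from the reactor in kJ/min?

Q_out = 7600 kJ/min

Extent of reaction ξ = 0.630 × 21.0 / 2 = 6.615 mol/s
Reaction term: ξ·ΔH°_rxn = 6.615 × -36.6 = -242.11 kJ/s
Sensible, feed 26.8→25 °C: -4.6872 kJ/s
Outlet flows (mol/s): A 7.77, B 6.615, H₂O 6.615
Sensible, products 25→60.5 °C: 120.15 kJ/s
Q = ΔH = -126.64 kJ/s = -126.64 kW
Heat removed = 7598.6 kJ/min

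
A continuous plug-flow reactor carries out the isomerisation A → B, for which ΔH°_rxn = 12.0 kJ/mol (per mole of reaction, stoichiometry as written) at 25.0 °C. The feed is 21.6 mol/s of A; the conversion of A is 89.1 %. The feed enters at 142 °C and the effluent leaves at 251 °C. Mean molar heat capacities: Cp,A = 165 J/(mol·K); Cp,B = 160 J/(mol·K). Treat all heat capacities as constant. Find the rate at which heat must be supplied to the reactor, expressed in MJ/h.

Extent of reaction ξ = 0.891 × 21.6 = 19.246 mol/s
Reaction term: ξ·ΔH°_rxn = 19.246 × 12.0 = 230.95 kJ/s
Sensible, feed 142→25 °C: -416.99 kJ/s
Outlet flows (mol/s): A 2.3544, B 19.246
Sensible, products 25→251 °C: 783.72 kJ/s
Q = ΔH = 597.68 kJ/s = 597.68 kW
Heat supplied = 2151.6 MJ/h

Q_in = 2150 MJ/h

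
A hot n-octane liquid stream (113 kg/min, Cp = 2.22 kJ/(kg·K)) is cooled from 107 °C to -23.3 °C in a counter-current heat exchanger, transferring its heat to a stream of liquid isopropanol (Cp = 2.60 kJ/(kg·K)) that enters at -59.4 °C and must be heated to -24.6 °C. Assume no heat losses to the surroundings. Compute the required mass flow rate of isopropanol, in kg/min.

Heat released by hot stream: Q = 113 × 2.22 × (107 − -23.3) = 32687 kJ/min
Energy balance on cold side (adiabatic exchanger): Q = ṁ_c·Cp_c·(T_c,out − T_c,in)
ṁ_c = 32687 / [2.60 × (-24.6 − -59.4)] = 361.26 kg/min

ṁ_c = 361 kg/min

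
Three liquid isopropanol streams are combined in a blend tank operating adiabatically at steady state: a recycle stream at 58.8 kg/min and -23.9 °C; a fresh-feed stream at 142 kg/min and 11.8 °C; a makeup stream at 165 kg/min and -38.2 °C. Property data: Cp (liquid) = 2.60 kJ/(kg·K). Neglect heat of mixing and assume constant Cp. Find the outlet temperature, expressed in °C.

Adiabatic, steady state ⇒ Σ ṁᵢCp,ᵢ(T_out − Tᵢ) = 0
T_out = Σ ṁᵢCp,ᵢTᵢ / Σ ṁᵢCp,ᵢ
      = -15685 / 951.08 = -16.492 °C

T_out = -16.5 °C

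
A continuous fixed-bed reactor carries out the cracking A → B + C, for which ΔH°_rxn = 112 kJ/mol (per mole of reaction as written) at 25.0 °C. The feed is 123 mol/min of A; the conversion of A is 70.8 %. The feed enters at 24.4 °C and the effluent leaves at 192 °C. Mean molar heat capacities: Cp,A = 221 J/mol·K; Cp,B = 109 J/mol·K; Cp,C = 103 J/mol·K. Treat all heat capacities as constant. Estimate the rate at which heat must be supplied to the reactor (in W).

Extent of reaction ξ = 0.708 × 123 = 87.084 mol/min
Reaction term: ξ·ΔH°_rxn = 87.084 × 112 = 9753.4 kJ/min
Sensible, feed 24.4→25 °C: 16.31 kJ/min
Outlet flows (mol/min): A 35.916, B 87.084, C 87.084
Sensible, products 25→192 °C: 4408.7 kJ/min
Q = ΔH = 14178 kJ/min = 236.31 kW
Heat supplied = 236310 W

Q_in = 236000 W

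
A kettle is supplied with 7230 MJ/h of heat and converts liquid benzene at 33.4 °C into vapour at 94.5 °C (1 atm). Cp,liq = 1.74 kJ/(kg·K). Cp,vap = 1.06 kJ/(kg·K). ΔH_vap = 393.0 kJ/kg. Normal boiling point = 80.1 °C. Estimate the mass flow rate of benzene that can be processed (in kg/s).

ṁ = 4.10 kg/s

Δh = 1.74×(80.1−33.4) + 393.0 + 1.06×(94.5−80.1) = 489.52 kJ/kg
Q = 7230 MJ/h = 2008.3 kJ/s = 2008.3 kJ/s
ṁ = Q/Δh = 2008.3 / 489.52 = 4.1026 kg/s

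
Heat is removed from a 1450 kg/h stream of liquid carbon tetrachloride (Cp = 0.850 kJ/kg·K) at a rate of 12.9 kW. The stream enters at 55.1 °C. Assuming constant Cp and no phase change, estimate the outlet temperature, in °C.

T_out = 17.4 °C

Q = 12.9 kW = 46440 kJ/h
ΔT = Q/(ṁ·Cp) = 46440/(1450×0.850) = 37.68 K
T_out = 55.1 − 37.68 = 17.42 °C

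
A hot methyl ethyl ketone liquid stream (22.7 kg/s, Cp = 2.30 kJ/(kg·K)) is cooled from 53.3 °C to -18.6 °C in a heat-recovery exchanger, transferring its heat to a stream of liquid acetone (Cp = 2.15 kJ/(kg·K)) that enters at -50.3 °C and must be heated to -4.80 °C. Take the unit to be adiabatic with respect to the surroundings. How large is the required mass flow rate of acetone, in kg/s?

ṁ_c = 38.4 kg/s

Heat released by hot stream: Q = 22.7 × 2.30 × (53.3 − -18.6) = 3753.9 kJ/s
Energy balance on cold side (adiabatic exchanger): Q = ṁ_c·Cp_c·(T_c,out − T_c,in)
ṁ_c = 3753.9 / [2.15 × (-4.80 − -50.3)] = 38.374 kg/s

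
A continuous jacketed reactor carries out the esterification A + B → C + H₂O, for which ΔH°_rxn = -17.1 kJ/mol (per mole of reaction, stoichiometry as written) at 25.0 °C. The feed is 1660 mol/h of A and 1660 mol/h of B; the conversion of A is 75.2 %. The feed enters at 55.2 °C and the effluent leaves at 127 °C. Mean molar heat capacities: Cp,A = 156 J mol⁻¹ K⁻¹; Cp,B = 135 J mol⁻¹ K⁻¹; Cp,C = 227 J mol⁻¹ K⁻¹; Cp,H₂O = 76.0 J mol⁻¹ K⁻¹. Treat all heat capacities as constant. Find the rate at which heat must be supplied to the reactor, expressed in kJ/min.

Extent of reaction ξ = 0.752 × 1660 = 1248.3 mol/h
Reaction term: ξ·ΔH°_rxn = 1248.3 × -17.1 = -21346 kJ/h
Sensible, feed 55.2→25 °C: -14588 kJ/h
Outlet flows (mol/h): A 411.68, B 411.68, C 1248.3, H₂O 1248.3
Sensible, products 25→127 °C: 50800 kJ/h
Q = ΔH = 14865 kJ/h = 4.1293 kW
Heat supplied = 247.76 kJ/min

Q_in = 248 kJ/min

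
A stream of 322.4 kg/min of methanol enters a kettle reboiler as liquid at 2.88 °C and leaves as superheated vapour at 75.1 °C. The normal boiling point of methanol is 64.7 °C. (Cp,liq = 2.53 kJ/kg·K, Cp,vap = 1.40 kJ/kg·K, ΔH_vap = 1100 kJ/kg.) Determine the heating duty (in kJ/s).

liquid 2.88→64.7 °C: 156.4 kJ/kg
vaporisation at 64.7 °C: 1100 kJ/kg
vapour 64.7→75.1 °C: 14.56 kJ/kg
Δh = 156.4 + 1100 + 14.56 = 1271 kJ/kg
Q = ṁ·Δh = 322.4 kg/min × 1271 kJ/kg = 409760 kJ/min
|Q| = 6829.3 kW

Q = 6830 kJ/s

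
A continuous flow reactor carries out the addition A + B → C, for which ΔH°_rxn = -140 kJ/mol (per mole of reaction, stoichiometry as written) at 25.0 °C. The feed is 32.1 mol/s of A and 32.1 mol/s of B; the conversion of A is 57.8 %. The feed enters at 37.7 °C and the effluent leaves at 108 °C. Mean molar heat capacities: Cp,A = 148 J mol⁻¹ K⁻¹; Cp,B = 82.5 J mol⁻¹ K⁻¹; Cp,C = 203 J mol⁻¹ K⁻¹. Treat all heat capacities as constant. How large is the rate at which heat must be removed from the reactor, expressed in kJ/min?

Q_out = 127000 kJ/min

Extent of reaction ξ = 0.578 × 32.1 = 18.554 mol/s
Reaction term: ξ·ΔH°_rxn = 18.554 × -140 = -2597.5 kJ/s
Sensible, feed 37.7→25 °C: -93.968 kJ/s
Outlet flows (mol/s): A 13.546, B 13.546, C 18.554
Sensible, products 25→108 °C: 571.77 kJ/s
Q = ΔH = -2119.7 kJ/s = -2119.7 kW
Heat removed = 127180 kJ/min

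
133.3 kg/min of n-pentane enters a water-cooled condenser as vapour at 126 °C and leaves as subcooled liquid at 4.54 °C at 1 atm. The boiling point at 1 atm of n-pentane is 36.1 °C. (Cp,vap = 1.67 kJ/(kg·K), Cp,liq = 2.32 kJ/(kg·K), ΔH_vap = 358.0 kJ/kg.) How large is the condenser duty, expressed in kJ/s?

Q_c = 1290 kJ/s

vapour 126→36.1 °C: -150.13 kJ/kg
condensation at 36.1 °C: -358 kJ/kg
liquid 36.1→4.54 °C: -73.219 kJ/kg
Δh = -150.13 + -358 + -73.219 = -581.35 kJ/kg
Q = ṁ·Δh = 133.3 kg/min × -581.35 kJ/kg = -77494 kJ/min
|Q| = 1291.6 kW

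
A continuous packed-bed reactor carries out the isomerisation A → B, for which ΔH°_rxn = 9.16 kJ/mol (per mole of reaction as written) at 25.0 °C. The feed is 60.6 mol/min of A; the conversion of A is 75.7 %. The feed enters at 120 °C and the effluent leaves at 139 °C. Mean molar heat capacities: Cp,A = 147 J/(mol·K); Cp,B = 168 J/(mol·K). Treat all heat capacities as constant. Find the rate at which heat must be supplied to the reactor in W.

Extent of reaction ξ = 0.757 × 60.6 = 45.874 mol/min
Reaction term: ξ·ΔH°_rxn = 45.874 × 9.16 = 420.21 kJ/min
Sensible, feed 120→25 °C: -846.28 kJ/min
Outlet flows (mol/min): A 14.726, B 45.874
Sensible, products 25→139 °C: 1125.4 kJ/min
Q = ΔH = 699.29 kJ/min = 11.655 kW
Heat supplied = 11655 W

Q_in = 11700 W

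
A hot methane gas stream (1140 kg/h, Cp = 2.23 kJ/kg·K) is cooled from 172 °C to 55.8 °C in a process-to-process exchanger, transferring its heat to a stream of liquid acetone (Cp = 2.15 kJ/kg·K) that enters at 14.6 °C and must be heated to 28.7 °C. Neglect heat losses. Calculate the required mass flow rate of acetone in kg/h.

ṁ_c = 9740 kg/h

Heat released by hot stream: Q = 1140 × 2.23 × (172 − 55.8) = 295400 kJ/h
Energy balance on cold side (adiabatic exchanger): Q = ṁ_c·Cp_c·(T_c,out − T_c,in)
ṁ_c = 295400 / [2.15 × (28.7 − 14.6)] = 9744.5 kg/h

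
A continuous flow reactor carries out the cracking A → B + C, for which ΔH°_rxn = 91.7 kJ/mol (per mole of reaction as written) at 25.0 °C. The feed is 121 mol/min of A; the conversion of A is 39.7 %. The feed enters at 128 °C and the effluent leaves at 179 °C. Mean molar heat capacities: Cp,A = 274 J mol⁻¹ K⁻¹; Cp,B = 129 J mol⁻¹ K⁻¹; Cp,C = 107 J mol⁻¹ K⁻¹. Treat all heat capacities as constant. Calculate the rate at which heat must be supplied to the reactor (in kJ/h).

Q_in = 349000 kJ/h

Extent of reaction ξ = 0.397 × 121 = 48.037 mol/min
Reaction term: ξ·ΔH°_rxn = 48.037 × 91.7 = 4405 kJ/min
Sensible, feed 128→25 °C: -3414.9 kJ/min
Outlet flows (mol/min): A 72.963, B 48.037, C 48.037
Sensible, products 25→179 °C: 4824.6 kJ/min
Q = ΔH = 5814.7 kJ/min = 96.912 kW
Heat supplied = 348880 kJ/h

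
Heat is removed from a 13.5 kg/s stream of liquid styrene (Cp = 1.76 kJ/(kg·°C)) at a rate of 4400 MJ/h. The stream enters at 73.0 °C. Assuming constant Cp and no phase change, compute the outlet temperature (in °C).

Q = 4400 MJ/h = 1222.2 kJ/s
ΔT = Q/(ṁ·Cp) = 1222.2/(13.5×1.76) = 51.44 K
T_out = 73.0 − 51.44 = 21.56 °C

T_out = 21.6 °C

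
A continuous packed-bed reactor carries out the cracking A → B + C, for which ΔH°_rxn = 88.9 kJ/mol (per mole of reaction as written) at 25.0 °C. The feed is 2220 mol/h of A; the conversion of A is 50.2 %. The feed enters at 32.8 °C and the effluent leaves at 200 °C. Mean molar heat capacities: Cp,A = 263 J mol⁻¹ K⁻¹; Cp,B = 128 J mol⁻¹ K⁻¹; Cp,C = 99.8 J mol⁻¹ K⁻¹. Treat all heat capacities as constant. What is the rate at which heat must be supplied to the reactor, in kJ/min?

Q_in = 3160 kJ/min

Extent of reaction ξ = 0.502 × 2220 = 1114.4 mol/h
Reaction term: ξ·ΔH°_rxn = 1114.4 × 88.9 = 99074 kJ/h
Sensible, feed 32.8→25 °C: -4554.1 kJ/h
Outlet flows (mol/h): A 1105.6, B 1114.4, C 1114.4
Sensible, products 25→200 °C: 95311 kJ/h
Q = ΔH = 189830 kJ/h = 52.731 kW
Heat supplied = 3163.8 kJ/min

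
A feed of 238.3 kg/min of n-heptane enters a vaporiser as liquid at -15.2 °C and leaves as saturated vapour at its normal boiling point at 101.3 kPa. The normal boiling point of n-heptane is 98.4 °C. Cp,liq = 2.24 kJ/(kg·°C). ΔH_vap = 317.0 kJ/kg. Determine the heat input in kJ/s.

liquid -15.2→98.4 °C: 254.46 kJ/kg
vaporisation at 98.4 °C: 317 kJ/kg
Δh = 254.46 + 317 = 571.46 kJ/kg
Q = ṁ·Δh = 238.3 kg/min × 571.46 kJ/kg = 136180 kJ/min
|Q| = 2269.7 kW

Q = 2270 kJ/s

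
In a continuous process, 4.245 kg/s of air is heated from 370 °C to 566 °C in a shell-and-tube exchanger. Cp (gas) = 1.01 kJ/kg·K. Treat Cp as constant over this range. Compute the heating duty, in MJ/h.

Q = 3030 MJ/h

Q = ṁ·Cp·ΔT = 4.245 × 1.01 × (566 − 370) = 840.34 kJ/s
Heating duty = 3025.2 MJ/h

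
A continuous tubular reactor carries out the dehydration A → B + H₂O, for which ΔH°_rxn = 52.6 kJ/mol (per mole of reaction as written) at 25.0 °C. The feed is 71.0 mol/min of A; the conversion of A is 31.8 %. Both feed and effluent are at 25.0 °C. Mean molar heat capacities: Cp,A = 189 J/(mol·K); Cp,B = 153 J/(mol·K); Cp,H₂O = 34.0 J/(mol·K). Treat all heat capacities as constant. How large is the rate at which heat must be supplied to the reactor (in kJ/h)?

Q_in = 71300 kJ/h

Extent of reaction ξ = 0.318 × 71.0 = 22.578 mol/min
Reaction term: ξ·ΔH°_rxn = 22.578 × 52.6 = 1187.6 kJ/min
Q = ΔH = 1187.6 kJ/min = 19.793 kW
Heat supplied = 71256 kJ/h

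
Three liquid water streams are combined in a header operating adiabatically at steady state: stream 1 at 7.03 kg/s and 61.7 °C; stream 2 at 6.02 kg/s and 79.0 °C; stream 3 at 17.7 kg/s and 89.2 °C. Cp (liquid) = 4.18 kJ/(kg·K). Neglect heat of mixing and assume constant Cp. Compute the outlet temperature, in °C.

T_out = 80.9 °C

No heat crosses the boundary, so H_out = H_in.
Σ ṁᵢCp,ᵢTᵢ = 7.03×4.18×61.7 + 6.02×4.18×79.0 + 17.7×4.18×89.2 = 10401
Σ ṁᵢCp,ᵢ = 7.03×4.18 + 6.02×4.18 + 17.7×4.18 = 128.53
T_out = 10401 / 128.53 = 80.916 °C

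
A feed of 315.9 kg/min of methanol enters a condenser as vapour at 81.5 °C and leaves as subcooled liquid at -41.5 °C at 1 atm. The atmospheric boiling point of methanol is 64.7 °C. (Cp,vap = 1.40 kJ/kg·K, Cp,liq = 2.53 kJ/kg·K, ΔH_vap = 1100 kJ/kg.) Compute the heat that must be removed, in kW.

vapour 81.5→64.7 °C: -23.52 kJ/kg
condensation at 64.7 °C: -1100 kJ/kg
liquid 64.7→-41.5 °C: -268.69 kJ/kg
Δh = -23.52 + -1100 + -268.69 = -1392.2 kJ/kg
Q = ṁ·Δh = 315.9 kg/min × -1392.2 kJ/kg = -439800 kJ/min
|Q| = 7330 kW

Q_c = 7330 kW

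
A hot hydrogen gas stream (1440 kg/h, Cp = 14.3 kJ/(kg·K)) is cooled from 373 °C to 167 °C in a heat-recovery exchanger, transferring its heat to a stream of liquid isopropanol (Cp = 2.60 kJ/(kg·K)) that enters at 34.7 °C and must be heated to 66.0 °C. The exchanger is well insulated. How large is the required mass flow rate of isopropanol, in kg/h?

ṁ_c = 52100 kg/h

Heat released by hot stream: Q = 1440 × 14.3 × (373 − 167) = 4.242e+06 kJ/h
Energy balance on cold side (adiabatic exchanger): Q = ṁ_c·Cp_c·(T_c,out − T_c,in)
ṁ_c = 4.242e+06 / [2.60 × (66.0 − 34.7)] = 52125 kg/h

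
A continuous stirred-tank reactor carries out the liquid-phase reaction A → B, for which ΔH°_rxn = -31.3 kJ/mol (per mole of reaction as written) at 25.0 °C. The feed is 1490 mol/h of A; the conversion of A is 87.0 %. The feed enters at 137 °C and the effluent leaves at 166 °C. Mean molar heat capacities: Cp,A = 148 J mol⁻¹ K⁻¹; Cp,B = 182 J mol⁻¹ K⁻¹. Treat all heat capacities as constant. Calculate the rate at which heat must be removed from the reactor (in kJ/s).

Extent of reaction ξ = 0.870 × 1490 = 1296.3 mol/h
Reaction term: ξ·ΔH°_rxn = 1296.3 × -31.3 = -40574 kJ/h
Sensible, feed 137→25 °C: -24698 kJ/h
Outlet flows (mol/h): A 193.7, B 1296.3
Sensible, products 25→166 °C: 37308 kJ/h
Q = ΔH = -27965 kJ/h = -7.768 kW
Heat removed = 7.768 kJ/s

Q_out = 7.77 kJ/s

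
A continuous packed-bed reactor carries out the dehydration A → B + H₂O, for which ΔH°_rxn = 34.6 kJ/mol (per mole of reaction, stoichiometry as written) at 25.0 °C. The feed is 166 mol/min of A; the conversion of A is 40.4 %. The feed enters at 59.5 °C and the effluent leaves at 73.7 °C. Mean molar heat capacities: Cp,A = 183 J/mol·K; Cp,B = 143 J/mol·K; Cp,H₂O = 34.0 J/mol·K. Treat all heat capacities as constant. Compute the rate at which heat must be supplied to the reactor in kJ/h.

Extent of reaction ξ = 0.404 × 166 = 67.064 mol/min
Reaction term: ξ·ΔH°_rxn = 67.064 × 34.6 = 2320.4 kJ/min
Sensible, feed 59.5→25 °C: -1048 kJ/min
Outlet flows (mol/min): A 98.936, B 67.064, H₂O 67.064
Sensible, products 25→73.7 °C: 1459.8 kJ/min
Q = ΔH = 2732.2 kJ/min = 45.536 kW
Heat supplied = 163930 kJ/h

Q_in = 164000 kJ/h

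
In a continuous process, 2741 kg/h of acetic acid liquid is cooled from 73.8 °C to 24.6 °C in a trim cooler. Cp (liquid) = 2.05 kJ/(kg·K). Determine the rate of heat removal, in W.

Q_c = 76800 W

Q = ṁ·Cp·ΔT = 2741 × 2.05 × (24.6 − 73.8) = -276460 kJ/h
Converting: 276460 / 3600 s = 76.794 kW
Cooling duty = 76794 W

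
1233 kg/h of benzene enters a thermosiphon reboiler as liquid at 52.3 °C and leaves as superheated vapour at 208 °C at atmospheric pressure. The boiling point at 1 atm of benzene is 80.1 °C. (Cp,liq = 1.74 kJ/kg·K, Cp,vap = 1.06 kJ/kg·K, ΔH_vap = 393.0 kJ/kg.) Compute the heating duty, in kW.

Q = 198 kW

liquid 52.3→80.1 °C: 48.372 kJ/kg
vaporisation at 80.1 °C: 393 kJ/kg
vapour 80.1→208 °C: 135.57 kJ/kg
Δh = 48.372 + 393 + 135.57 = 576.95 kJ/kg
Q = ṁ·Δh = 1233 kg/h × 576.95 kJ/kg = 711370 kJ/h
|Q| = 197.6 kW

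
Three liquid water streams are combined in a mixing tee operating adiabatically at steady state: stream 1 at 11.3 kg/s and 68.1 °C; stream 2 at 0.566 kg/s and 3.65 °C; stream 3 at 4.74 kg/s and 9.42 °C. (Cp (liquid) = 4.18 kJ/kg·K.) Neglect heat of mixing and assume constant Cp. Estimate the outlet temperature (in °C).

T_out = 49.2 °C

Adiabatic, steady state ⇒ Σ ṁᵢCp,ᵢ(T_out − Tᵢ) = 0
Σ ṁᵢCp,ᵢTᵢ = 11.3×4.18×68.1 + 0.566×4.18×3.65 + 4.74×4.18×9.42 = 3411.9
Σ ṁᵢCp,ᵢ = 11.3×4.18 + 0.566×4.18 + 4.74×4.18 = 69.413
T_out = 3411.9 / 69.413 = 49.154 °C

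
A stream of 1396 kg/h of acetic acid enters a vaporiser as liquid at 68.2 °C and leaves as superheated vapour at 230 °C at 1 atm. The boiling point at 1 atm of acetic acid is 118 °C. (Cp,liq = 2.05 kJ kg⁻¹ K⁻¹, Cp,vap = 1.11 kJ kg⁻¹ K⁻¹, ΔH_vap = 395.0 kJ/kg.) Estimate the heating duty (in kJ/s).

liquid 68.2→118 °C: 102.09 kJ/kg
vaporisation at 118 °C: 395 kJ/kg
vapour 118→230 °C: 124.32 kJ/kg
Δh = 102.09 + 395 + 124.32 = 621.41 kJ/kg
Q = ṁ·Δh = 1396 kg/h × 621.41 kJ/kg = 867490 kJ/h
|Q| = 240.97 kW

Q = 241 kJ/s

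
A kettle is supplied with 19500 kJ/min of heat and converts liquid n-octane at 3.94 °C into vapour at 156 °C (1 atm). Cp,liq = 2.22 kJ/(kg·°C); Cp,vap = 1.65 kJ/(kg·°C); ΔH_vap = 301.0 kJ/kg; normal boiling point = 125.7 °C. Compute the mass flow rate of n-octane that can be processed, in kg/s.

Δh = 2.22×(125.7−3.94) + 301.0 + 1.65×(156−125.7) = 621.3 kJ/kg
Q = 19500 kJ/min = 325 kJ/s = 325 kJ/s
ṁ = Q/Δh = 325 / 621.3 = 0.52309 kg/s

ṁ = 0.523 kg/s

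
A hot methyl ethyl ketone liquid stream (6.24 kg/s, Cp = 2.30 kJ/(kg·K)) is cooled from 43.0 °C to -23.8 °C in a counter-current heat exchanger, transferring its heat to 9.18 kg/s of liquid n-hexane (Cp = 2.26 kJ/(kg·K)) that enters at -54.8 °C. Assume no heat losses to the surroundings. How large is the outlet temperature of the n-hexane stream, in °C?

Heat released by hot stream: Q = 6.24 × 2.30 × (43.0 − -23.8) = 958.71 kJ/s
Energy balance on cold side (adiabatic exchanger): Q = ṁ_c·Cp_c·(T_c,out − T_c,in)
T_c,out = -54.8 + 958.71/(9.18 × 2.26) = -8.5898 °C

T_c,out = -8.59 °C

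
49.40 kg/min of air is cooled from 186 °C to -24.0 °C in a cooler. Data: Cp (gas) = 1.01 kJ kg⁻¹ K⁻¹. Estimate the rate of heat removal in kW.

Q_c = 175 kW

Q = ṁ·Cp·ΔT = 49.40 × 1.01 × (-24.0 − 186) = -10478 kJ/min
Converting: 10478 / 60 s = 174.63 kW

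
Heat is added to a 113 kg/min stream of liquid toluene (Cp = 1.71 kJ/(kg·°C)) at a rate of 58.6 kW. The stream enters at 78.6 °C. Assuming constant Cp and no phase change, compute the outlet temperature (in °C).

Q = 58.6 kW = 3516 kJ/min
ΔT = Q/(ṁ·Cp) = 3516/(113×1.71) = 18.196 K
T_out = 78.6 + 18.196 = 96.796 °C

T_out = 96.8 °C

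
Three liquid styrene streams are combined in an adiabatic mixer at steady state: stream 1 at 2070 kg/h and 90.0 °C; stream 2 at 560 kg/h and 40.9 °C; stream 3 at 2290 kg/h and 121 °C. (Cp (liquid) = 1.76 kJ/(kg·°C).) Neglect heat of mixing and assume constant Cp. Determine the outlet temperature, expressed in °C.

T_out = 98.8 °C

Adiabatic, steady state ⇒ Σ ṁᵢCp,ᵢ(T_out − Tᵢ) = 0
T_out = Σ ṁᵢCp,ᵢTᵢ / Σ ṁᵢCp,ᵢ
      = 855880 / 8659.2 = 98.84 °C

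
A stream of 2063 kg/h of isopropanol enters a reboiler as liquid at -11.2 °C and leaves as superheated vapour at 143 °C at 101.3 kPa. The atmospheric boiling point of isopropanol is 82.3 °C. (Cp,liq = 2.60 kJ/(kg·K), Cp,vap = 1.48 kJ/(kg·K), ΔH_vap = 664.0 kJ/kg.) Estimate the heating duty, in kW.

Q = 571 kW

liquid -11.2→82.3 °C: 243.1 kJ/kg
vaporisation at 82.3 °C: 664 kJ/kg
vapour 82.3→143 °C: 89.836 kJ/kg
Δh = 243.1 + 664 + 89.836 = 996.94 kJ/kg
Q = ṁ·Δh = 2063 kg/h × 996.94 kJ/kg = 2.0567e+06 kJ/h
|Q| = 571.3 kW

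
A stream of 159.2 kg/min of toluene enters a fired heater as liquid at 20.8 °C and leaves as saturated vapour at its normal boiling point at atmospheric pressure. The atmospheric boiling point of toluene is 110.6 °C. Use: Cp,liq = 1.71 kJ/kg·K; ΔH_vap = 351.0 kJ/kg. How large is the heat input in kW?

Q = 1340 kW

liquid 20.8→110.6 °C: 153.56 kJ/kg
vaporisation at 110.6 °C: 351 kJ/kg
Δh = 153.56 + 351 = 504.56 kJ/kg
Q = ṁ·Δh = 159.2 kg/min × 504.56 kJ/kg = 80326 kJ/min
|Q| = 1338.8 kW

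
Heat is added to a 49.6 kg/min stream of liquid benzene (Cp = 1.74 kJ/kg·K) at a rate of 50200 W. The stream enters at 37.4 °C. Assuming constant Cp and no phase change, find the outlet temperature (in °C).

Q = 50200 W = 3012 kJ/min
ΔT = Q/(ṁ·Cp) = 3012/(49.6×1.74) = 34.9 K
T_out = 37.4 + 34.9 = 72.3 °C

T_out = 72.3 °C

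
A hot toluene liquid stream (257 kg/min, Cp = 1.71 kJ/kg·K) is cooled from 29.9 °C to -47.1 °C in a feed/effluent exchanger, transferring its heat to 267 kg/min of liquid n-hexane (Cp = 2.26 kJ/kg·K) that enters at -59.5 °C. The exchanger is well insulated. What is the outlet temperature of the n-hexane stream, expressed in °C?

Heat released by hot stream: Q = 257 × 1.71 × (29.9 − -47.1) = 33839 kJ/min
Energy balance on cold side (adiabatic exchanger): Q = ṁ_c·Cp_c·(T_c,out − T_c,in)
T_c,out = -59.5 + 33839/(267 × 2.26) = -3.421 °C

T_c,out = -3.42 °C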